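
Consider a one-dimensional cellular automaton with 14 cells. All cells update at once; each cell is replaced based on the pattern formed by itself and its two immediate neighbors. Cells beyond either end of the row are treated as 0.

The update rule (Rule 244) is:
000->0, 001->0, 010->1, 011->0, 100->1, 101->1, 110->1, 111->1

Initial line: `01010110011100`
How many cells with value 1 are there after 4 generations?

01111011001110
00111101100111
00011110110011
00001111011001
count of 1: 7

7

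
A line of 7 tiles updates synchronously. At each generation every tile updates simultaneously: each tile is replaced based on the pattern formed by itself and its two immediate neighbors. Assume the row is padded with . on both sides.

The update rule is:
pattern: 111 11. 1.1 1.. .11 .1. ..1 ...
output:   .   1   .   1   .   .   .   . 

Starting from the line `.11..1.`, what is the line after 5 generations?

......1

..11..1
...11..
....11.
.....11
......1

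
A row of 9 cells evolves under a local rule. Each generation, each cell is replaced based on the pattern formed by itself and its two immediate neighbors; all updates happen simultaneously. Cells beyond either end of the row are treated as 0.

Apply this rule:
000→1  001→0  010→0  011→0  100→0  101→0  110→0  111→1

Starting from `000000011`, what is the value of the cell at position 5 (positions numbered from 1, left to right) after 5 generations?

0

generation 1: 111111000
generation 2: 011110011
generation 3: 001100000
generation 4: 100001111
generation 5: 001100110
position 5 holds 0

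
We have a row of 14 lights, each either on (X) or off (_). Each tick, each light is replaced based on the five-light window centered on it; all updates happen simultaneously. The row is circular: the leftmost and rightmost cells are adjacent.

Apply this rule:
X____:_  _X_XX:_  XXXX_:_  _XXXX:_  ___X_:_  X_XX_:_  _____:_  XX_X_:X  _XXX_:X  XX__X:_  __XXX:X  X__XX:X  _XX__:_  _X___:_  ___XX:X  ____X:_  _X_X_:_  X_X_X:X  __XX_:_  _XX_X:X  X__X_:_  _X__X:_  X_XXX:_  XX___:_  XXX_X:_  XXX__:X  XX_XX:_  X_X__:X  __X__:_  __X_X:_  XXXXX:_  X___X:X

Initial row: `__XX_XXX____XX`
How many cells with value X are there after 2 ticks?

_X_X__XX___X__
___X_X___X___X
count of X: 4

4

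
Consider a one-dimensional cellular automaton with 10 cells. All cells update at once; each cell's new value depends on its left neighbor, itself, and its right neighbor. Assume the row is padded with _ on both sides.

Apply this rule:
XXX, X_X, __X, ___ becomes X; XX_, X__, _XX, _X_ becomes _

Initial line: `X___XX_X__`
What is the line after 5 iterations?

iteration 1: __XX__X__X
iteration 2: XX___X__X_
iteration 3: ___XX__X__
iteration 4: XXX___X__X
iteration 5: _X__XX__X_

_X__XX__X_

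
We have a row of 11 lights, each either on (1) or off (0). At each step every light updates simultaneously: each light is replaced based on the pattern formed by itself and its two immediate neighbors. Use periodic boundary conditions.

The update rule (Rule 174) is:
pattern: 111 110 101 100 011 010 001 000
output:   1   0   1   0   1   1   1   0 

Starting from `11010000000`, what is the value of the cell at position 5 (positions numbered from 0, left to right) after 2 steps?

0

10110000001
01100000011
position 5 holds 0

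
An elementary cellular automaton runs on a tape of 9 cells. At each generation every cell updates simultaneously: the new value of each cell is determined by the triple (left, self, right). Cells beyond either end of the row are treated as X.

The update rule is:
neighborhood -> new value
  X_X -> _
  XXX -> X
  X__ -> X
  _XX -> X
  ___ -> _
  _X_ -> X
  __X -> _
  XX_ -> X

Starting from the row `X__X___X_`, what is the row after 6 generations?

XX_XX__X_
XX_XXX_X_
XX_XXX_X_  (fixed point — unchanged through generation 6)

XX_XXX_X_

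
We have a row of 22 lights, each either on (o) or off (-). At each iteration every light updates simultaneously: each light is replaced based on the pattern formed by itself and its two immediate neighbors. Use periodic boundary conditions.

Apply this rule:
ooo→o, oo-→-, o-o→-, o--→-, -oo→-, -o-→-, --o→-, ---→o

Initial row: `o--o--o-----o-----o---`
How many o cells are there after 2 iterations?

iteration 1: --------ooo---ooo---o-
iteration 2: ooooooo--o--o--o--o---
count of o: 11

11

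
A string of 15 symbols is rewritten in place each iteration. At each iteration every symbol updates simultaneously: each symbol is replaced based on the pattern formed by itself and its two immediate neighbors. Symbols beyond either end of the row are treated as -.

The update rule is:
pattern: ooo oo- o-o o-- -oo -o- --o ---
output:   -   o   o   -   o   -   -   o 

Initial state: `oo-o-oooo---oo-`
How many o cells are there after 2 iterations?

9

iteration 1: ooo-oo--o-o-oo-
iteration 2: o-oooo---o-ooo-
count of o: 9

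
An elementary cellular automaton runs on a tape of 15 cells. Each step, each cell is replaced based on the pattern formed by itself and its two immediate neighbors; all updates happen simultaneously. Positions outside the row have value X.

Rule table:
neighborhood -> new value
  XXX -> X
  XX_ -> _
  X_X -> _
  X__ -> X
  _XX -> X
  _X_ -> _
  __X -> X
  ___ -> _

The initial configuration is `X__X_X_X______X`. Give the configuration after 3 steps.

____X_X___XXXXX

_XX_____X____XX
_X_X___X_X__XXX
____X_X___XXXXX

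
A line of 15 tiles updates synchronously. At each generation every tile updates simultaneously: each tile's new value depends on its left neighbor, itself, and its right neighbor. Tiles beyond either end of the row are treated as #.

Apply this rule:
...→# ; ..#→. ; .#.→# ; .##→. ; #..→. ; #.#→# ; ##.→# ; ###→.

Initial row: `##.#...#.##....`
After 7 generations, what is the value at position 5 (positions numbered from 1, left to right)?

.###.#.##.#.##.
#..####.####.##
#.....##...##..
#.###..#.#..#..
##..#..###..#..
.#..#....#..#..
##..#.##.#..#..
position 5 holds #

#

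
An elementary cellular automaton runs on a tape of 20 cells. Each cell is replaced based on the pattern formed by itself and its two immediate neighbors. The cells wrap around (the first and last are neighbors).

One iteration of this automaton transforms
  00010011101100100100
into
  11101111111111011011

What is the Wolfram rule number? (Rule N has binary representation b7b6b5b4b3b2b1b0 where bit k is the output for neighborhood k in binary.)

251

position 7: 111 → 1  (bit 7 = 1)
position 8: 110 → 1  (bit 6 = 1)
position 9: 101 → 1  (bit 5 = 1)
position 4: 100 → 1  (bit 4 = 1)
position 6: 011 → 1  (bit 3 = 1)
position 3: 010 → 0  (bit 2 = 0)
position 2: 001 → 1  (bit 1 = 1)
position 0: 000 → 1  (bit 0 = 1)
bits b7..b0 = 11111011 = 251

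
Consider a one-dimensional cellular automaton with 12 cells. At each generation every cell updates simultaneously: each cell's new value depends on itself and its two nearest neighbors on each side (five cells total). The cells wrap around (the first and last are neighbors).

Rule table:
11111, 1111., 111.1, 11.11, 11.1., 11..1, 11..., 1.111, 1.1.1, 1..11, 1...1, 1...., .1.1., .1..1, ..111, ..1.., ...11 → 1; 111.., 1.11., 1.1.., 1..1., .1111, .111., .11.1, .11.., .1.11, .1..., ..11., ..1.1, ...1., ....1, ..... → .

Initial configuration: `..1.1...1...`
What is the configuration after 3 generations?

...1..1.1.1.
1..11..111..
111..111..1.

111..111..1.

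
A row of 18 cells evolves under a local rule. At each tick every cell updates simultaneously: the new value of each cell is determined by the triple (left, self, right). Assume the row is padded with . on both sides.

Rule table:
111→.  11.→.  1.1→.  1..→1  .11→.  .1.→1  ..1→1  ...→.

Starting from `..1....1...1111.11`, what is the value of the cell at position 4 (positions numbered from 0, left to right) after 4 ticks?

1

.111..111.1.......
1...11....11......
11.1..1..1..1.....
...11111111111....
position 4 holds 1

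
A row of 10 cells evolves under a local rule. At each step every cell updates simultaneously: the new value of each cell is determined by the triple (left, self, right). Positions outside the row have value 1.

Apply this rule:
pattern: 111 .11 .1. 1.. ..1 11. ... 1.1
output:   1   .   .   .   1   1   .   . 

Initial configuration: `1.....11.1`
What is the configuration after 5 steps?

step 1: 1....1.1..
step 2: 1...1....1
step 3: 1..1....1.
step 4: 1.1....1..
step 5: 1.....1..1

1.....1..1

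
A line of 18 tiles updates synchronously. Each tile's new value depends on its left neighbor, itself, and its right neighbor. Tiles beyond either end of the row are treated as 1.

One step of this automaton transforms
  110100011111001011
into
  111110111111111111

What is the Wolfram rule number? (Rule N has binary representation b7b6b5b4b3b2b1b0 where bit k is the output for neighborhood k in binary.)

position 0: 111 → 1  (bit 7 = 1)
position 1: 110 → 1  (bit 6 = 1)
position 2: 101 → 1  (bit 5 = 1)
position 4: 100 → 1  (bit 4 = 1)
position 7: 011 → 1  (bit 3 = 1)
position 3: 010 → 1  (bit 2 = 1)
position 6: 001 → 1  (bit 1 = 1)
position 5: 000 → 0  (bit 0 = 0)
bits b7..b0 = 11111110 = 254

254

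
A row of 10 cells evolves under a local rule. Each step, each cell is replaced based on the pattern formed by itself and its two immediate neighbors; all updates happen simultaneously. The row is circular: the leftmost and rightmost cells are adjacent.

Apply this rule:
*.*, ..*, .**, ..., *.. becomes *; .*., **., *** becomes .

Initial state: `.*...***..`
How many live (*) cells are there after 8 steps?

5

*.****..**
.**...***.
**.****..*
..**...***
***.****..
*..**...**
.***.****.
**..**...*
count of *: 5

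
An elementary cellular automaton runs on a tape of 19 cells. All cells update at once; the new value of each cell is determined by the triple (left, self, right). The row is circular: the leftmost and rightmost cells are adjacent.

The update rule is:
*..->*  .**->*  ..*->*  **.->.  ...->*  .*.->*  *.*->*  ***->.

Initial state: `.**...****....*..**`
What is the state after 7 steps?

**.****...********.
*.**...****.......*
.**.****...********
**.**...****.......
*.**.****...*******
.**.**...****......
**.**.****...******

**.**.****...******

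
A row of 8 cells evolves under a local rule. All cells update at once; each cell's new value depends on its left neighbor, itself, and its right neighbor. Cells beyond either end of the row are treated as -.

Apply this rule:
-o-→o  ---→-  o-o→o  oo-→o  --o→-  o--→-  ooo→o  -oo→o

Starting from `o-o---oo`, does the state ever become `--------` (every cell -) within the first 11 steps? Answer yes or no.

ooo---oo
ooo---oo  (fixed point — unchanged through step 11)
step 11 is ooo---oo, still not uniform -

no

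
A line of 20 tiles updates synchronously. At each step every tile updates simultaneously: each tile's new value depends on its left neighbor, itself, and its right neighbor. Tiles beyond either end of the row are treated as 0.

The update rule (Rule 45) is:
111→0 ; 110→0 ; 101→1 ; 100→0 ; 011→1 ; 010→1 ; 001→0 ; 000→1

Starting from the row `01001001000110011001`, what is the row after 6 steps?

01001001001101100000

01001001010100010001
01001001111101010101
01001001000011111111
01001001011010000000
01001001110110111111
01001001001101100000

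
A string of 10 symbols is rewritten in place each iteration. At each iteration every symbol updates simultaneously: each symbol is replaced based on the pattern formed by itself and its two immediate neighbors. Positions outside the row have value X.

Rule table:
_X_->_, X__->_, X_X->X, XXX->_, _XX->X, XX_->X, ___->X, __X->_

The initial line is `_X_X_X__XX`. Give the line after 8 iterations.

X_X_X___X_
XX_X__X__X
_XX______X
XXX_XXXX_X
__XXX__XXX
__X_X__X__
___X______
_X___XXXX_

_X___XXXX_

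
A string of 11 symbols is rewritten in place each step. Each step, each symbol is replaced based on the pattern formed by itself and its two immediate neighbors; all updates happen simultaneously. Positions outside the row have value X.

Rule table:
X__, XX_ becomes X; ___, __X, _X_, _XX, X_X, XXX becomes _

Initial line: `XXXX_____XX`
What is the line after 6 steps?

___XX______
X___XX_____
XX___XX____
_XX___XX___
__XX___XX__
X__XX___XX_

X__XX___XX_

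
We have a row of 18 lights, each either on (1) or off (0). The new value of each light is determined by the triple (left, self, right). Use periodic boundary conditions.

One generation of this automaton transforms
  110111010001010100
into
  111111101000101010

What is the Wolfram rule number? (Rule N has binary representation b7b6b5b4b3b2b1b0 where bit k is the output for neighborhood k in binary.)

248

position 4: 111 → 1  (bit 7 = 1)
position 1: 110 → 1  (bit 6 = 1)
position 2: 101 → 1  (bit 5 = 1)
position 8: 100 → 1  (bit 4 = 1)
position 0: 011 → 1  (bit 3 = 1)
position 7: 010 → 0  (bit 2 = 0)
position 10: 001 → 0  (bit 1 = 0)
position 9: 000 → 0  (bit 0 = 0)
bits b7..b0 = 11111000 = 248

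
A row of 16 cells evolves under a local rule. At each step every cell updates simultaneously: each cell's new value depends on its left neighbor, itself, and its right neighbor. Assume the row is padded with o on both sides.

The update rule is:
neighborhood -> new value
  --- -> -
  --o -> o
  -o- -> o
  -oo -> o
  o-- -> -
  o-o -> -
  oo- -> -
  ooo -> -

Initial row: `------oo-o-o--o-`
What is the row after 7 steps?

-----oo--o-o-oo-
----oo--oo-o-o--
---oo--oo--o-o-o
--oo--oo--oo-o-o
-oo--oo--oo--o-o
-o--oo--oo--oo-o
-o-oo--oo--oo--o

-o-oo--oo--oo--o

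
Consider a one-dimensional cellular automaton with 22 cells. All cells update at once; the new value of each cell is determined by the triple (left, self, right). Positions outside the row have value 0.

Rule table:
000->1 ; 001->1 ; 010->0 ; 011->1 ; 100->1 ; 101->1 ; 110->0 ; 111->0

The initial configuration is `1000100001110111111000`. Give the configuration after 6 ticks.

0111011111001100000111
1100110000111011111100
1011101111100110000011
0110011000011101111110
1101110111110011000001
1011001100001110111110

1011001100001110111110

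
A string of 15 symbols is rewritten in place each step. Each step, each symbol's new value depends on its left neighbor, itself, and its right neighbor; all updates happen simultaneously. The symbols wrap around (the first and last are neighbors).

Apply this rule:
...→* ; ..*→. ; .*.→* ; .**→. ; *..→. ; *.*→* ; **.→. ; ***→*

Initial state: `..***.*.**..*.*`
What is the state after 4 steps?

step 1: ...*.***....***
step 2: .*.**.*..**..*.
step 3: .**..**......*.
step 4: ........****.*.

........****.*.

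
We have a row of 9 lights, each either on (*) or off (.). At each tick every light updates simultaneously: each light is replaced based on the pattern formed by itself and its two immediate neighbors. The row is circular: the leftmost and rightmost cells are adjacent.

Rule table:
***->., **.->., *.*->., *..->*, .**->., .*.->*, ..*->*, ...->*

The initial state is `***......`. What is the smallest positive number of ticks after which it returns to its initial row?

...******
***......

2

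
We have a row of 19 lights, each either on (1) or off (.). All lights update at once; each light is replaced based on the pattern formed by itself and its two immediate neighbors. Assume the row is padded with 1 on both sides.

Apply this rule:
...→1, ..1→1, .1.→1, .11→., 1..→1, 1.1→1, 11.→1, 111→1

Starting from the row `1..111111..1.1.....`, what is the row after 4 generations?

111.111111111111111
1111.11111111111111
11111.1111111111111
111111.111111111111

111111.111111111111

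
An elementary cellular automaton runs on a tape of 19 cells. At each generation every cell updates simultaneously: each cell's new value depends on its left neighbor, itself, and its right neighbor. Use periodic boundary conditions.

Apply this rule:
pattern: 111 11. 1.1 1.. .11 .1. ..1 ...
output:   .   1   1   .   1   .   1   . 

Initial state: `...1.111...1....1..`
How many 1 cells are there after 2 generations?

..1.11.1..1....1...
.1.1111..1....1....
count of 1: 7

7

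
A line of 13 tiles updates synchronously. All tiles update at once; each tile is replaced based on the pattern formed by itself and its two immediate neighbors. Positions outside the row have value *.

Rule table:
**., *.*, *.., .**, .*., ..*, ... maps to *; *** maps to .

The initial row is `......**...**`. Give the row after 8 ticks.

...........**

************.
...........**
************.  (repeats tick 1; period 2)
tick 8: ...........**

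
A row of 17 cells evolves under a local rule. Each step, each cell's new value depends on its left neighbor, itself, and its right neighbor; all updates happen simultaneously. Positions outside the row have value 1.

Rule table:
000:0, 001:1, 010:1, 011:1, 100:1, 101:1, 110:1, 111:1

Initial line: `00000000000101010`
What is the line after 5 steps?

11111011111111111

step 1: 10000000001111111
step 2: 11000000011111111
step 3: 11100000111111111
step 4: 11110001111111111
step 5: 11111011111111111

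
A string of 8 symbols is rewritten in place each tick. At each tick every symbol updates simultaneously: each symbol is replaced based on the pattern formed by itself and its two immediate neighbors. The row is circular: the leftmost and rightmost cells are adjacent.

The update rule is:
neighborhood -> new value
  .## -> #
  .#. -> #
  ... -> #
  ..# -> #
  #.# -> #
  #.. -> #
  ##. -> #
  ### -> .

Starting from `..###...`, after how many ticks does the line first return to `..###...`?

###.####
..###...

2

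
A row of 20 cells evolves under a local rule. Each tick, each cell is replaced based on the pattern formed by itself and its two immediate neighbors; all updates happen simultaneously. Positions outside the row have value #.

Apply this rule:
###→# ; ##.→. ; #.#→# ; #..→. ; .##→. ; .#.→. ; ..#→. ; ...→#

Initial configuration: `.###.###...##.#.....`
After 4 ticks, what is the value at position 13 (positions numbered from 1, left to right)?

.

tick 1: #.#.#.#..#...#..###.
tick 2: .#.#.#.....#.....#.#
tick 3: #.#.#..###...###..#.
tick 4: .#.#....#..#..#....#
position 13 holds .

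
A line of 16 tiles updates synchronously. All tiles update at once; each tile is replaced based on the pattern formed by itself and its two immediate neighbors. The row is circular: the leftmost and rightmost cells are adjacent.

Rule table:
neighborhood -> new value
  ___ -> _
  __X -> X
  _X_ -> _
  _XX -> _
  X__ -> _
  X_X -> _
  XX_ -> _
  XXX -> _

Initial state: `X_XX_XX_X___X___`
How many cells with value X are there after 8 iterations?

___________X___X
__________X___X_
_________X___X__
________X___X___
_______X___X____
______X___X_____
_____X___X______
____X___X_______
count of X: 2

2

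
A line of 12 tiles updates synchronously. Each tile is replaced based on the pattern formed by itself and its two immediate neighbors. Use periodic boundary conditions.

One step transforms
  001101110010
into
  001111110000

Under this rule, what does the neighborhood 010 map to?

0

At position 10 the neighborhood is 010; the next row has 0 there.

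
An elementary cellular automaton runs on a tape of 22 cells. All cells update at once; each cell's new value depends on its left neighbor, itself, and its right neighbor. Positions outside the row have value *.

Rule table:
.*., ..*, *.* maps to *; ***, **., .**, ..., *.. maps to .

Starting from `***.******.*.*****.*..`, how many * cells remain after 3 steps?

8

...*......***.....**.*
..**.....*.......*..*.
.*......**......**.***
count of *: 8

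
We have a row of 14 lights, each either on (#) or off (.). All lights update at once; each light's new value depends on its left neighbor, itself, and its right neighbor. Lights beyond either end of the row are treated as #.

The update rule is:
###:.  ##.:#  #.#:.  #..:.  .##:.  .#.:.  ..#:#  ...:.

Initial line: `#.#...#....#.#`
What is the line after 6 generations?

#....#....#...
#...#....#...#
#..#....#...#.
#.#....#...#..
#.....#...#..#
#....#...#..#.

#....#...#..#.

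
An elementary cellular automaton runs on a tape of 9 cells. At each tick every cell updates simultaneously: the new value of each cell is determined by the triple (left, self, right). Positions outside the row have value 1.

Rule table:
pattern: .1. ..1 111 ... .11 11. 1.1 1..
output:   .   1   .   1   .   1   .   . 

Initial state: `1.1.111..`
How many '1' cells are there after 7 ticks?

6

1.....1.1
1.1111...
1....1.11
1.111....
1...1.111
1.11.....
1..1.1111
count of 1: 6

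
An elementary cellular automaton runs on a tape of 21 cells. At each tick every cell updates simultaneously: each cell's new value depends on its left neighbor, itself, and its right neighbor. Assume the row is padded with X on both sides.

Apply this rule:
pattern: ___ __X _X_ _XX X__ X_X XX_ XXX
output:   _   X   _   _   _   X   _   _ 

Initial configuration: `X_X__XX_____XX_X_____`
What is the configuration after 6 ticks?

______X__X_____X_X_X_

_X__X______X__X_____X
X__X______X__X_____X_
__X______X__X_____X_X
_X______X__X_____X_X_
X______X__X_____X_X_X
______X__X_____X_X_X_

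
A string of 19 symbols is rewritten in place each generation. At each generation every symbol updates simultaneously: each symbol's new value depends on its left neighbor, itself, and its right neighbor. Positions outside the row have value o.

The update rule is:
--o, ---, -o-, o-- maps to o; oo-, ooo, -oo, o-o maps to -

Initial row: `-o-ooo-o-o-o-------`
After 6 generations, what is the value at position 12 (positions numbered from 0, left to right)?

-o-----o-o-oooooooo
-ooooooo-o---------
---------oooooooooo
ooooooooo----------
---------oooooooooo  (repeats generation 3; period 2)
generation 6: ooooooooo----------
position 12 holds -

-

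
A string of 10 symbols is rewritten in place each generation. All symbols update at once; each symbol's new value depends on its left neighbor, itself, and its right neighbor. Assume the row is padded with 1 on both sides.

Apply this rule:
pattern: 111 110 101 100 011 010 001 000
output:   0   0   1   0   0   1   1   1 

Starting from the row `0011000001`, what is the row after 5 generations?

0100011110
1101100001
0010001110
0110110001
1001000110

1001000110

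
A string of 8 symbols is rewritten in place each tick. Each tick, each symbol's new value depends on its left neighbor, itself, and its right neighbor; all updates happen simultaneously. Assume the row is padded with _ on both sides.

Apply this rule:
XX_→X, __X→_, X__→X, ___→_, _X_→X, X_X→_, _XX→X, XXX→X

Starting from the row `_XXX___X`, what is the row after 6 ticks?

_XXXX__X
_XXXXX_X
_XXXXX_X  (fixed point — unchanged through tick 6)

_XXXXX_X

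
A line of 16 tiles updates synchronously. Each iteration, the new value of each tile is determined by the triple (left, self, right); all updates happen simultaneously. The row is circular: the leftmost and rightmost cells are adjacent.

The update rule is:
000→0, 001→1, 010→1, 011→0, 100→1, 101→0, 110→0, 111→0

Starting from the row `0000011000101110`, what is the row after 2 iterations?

1001111100010011

0000100101100001
1001111100010011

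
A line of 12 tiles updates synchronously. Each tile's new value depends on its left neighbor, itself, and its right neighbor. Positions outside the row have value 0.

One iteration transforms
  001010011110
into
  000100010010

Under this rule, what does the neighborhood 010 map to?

0

At position 2 the neighborhood is 010; the next row has 0 there.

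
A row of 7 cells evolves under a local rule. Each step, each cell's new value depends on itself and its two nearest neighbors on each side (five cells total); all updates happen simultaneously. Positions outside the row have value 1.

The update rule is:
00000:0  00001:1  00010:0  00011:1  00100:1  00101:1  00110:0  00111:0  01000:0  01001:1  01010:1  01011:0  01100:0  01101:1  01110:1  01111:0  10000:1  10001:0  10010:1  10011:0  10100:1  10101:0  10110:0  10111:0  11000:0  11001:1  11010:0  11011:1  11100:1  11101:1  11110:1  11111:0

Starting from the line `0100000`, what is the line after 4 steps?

0101011
0010000
1110111
0111000

0111000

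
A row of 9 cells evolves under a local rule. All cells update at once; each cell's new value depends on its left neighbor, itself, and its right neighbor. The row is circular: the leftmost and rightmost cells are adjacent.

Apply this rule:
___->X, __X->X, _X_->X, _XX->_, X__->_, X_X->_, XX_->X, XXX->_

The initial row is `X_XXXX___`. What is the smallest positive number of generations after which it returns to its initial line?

X____X_XX
X_XXXX___

2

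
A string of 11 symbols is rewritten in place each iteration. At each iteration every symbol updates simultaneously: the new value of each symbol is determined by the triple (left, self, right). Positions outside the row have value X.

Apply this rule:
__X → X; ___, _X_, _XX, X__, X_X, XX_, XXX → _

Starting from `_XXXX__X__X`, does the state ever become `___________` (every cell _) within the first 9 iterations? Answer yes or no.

no

iteration 1: ______X__X_
iteration 2: _____X__X__
iteration 3: ____X__X__X
iteration 4: ___X__X__X_
iteration 5: __X__X__X__
iteration 6: _X__X__X__X
iteration 7: ___X__X__X_  (repeats iteration 4; period 3)
iteration 9: _X__X__X__X
iteration 9 is _X__X__X__X, still not uniform _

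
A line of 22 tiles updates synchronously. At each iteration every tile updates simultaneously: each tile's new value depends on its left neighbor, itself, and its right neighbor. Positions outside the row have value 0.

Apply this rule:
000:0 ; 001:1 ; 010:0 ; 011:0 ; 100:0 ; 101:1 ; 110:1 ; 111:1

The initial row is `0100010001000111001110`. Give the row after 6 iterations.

0001000101010101010000

1000100010001011010110
0001000100010101101010
0010001000101010110100
0100010001010101011000
1000100010101010101000
0001000101010101010000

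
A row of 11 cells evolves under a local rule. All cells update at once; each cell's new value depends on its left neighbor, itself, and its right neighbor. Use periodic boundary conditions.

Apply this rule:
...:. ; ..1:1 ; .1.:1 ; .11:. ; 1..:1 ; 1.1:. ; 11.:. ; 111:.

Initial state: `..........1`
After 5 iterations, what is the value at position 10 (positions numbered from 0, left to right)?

1........11
.1......1..
111....111.
...1..1....
..111111...
position 10 holds .

.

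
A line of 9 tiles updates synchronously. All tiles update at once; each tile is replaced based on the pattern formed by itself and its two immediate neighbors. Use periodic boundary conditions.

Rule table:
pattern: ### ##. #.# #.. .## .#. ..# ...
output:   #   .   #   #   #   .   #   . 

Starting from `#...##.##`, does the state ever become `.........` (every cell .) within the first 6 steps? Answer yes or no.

no

step 1: .#.##.###
step 2: #.##.###.
step 3: .##.###.#
step 4: ##.###.#.
step 5: #.###.#.#
step 6: .###.#.##
step 6 is .###.#.##, still not uniform .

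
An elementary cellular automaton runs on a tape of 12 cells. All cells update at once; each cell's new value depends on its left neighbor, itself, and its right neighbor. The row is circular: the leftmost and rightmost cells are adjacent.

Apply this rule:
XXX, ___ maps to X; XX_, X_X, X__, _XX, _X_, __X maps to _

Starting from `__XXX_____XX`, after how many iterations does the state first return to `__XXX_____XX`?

iteration 1: ___X__XXX___
iteration 2: XX_____X__XX
iteration 3: X__XXX_____X
iteration 4: ____X__XXX__
iteration 5: XXX_____X__X
iteration 6: XX__XXX_____
iteration 7: _____X__XXX_
iteration 8: XXXX_____X__
iteration 9: _XX__XXX____
iteration 10: ______X__XXX
iteration 11: _XXXX_____X_
iteration 12: __XX__XXX___
iteration 13: X______X__XX
iteration 14: __XXXX_____X
iteration 15: ___XX__XXX__
iteration 16: XX______X__X
iteration 17: X__XXXX_____
iteration 18: ____XX__XXX_
iteration 19: XXX______X__
iteration 20: _X__XXXX____
iteration 21: _____XX__XXX
iteration 22: _XXX______X_
iteration 23: __X__XXXX___
iteration 24: X_____XX__XX
iteration 25: __XXX______X
iteration 26: ___X__XXXX__
iteration 27: XX_____XX__X
iteration 28: X__XXX______
iteration 29: ____X__XXXX_
iteration 30: XXX_____XX__
iteration 31: _X__XXX_____
iteration 32: _____X__XXXX
iteration 33: _XXX_____XX_
iteration 34: __X__XXX____
iteration 35: X_____X__XXX
iteration 36: __XXX_____XX

36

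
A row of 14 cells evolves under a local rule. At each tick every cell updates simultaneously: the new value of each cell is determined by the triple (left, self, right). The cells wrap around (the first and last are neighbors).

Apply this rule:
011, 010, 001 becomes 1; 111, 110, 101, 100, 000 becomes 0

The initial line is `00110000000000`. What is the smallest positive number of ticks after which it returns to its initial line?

14

tick 1: 01100000000000
tick 2: 11000000000000
tick 3: 10000000000001
tick 4: 00000000000011
tick 5: 00000000000110
tick 6: 00000000001100
tick 7: 00000000011000
tick 8: 00000000110000
tick 9: 00000001100000
tick 10: 00000011000000
tick 11: 00000110000000
tick 12: 00001100000000
tick 13: 00011000000000
tick 14: 00110000000000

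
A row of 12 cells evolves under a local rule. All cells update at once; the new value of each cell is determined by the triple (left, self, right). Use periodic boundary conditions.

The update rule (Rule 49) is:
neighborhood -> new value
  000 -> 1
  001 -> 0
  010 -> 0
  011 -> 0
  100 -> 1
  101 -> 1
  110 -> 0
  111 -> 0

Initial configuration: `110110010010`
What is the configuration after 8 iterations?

iteration 1: 001001001001
iteration 2: 100100100100
iteration 3: 010010010010
iteration 4: 001001001001  (repeats iteration 1; period 3)
iteration 8: 100100100100

100100100100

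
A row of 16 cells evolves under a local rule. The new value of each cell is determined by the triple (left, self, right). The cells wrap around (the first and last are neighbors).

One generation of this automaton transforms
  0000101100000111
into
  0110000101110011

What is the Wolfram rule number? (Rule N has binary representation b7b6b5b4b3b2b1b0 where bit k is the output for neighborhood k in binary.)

position 14: 111 → 1  (bit 7 = 1)
position 7: 110 → 1  (bit 6 = 1)
position 5: 101 → 0  (bit 5 = 0)
position 0: 100 → 0  (bit 4 = 0)
position 6: 011 → 0  (bit 3 = 0)
position 4: 010 → 0  (bit 2 = 0)
position 3: 001 → 0  (bit 1 = 0)
position 1: 000 → 1  (bit 0 = 1)
bits b7..b0 = 11000001 = 193

193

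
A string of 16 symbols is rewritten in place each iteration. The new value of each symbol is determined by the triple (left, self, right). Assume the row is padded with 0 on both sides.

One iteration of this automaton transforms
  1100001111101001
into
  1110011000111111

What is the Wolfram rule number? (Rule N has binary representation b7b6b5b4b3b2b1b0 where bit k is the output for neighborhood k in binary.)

position 7: 111 → 0  (bit 7 = 0)
position 1: 110 → 1  (bit 6 = 1)
position 11: 101 → 1  (bit 5 = 1)
position 2: 100 → 1  (bit 4 = 1)
position 0: 011 → 1  (bit 3 = 1)
position 12: 010 → 1  (bit 2 = 1)
position 5: 001 → 1  (bit 1 = 1)
position 3: 000 → 0  (bit 0 = 0)
bits b7..b0 = 01111110 = 126

126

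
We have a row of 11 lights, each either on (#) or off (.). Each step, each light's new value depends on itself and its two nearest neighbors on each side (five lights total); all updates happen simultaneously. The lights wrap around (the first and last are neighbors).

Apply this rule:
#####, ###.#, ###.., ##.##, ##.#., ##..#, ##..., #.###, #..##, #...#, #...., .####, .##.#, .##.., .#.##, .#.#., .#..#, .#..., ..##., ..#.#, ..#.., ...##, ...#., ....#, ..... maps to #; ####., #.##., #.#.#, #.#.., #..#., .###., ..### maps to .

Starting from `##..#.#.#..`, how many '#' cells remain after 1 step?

8

###.##.#.##
count of #: 8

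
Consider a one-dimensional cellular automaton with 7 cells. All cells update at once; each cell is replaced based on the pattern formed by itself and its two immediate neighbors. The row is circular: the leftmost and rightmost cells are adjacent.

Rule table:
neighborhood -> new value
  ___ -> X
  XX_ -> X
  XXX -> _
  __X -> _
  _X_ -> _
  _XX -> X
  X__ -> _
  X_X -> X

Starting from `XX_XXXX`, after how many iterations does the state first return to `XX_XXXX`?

14

iteration 1: _XXX___
iteration 2: _X_X_XX
iteration 3: X_X_XXX
iteration 4: XX_XX__
iteration 5: XXXXX__
iteration 6: X___X__
iteration 7: __X____
iteration 8: X___XXX
iteration 9: X_X_X__
iteration 10: _X_X___
iteration 11: __X__XX
iteration 12: _____XX
iteration 13: _XXX_XX
iteration 14: XX_XXXX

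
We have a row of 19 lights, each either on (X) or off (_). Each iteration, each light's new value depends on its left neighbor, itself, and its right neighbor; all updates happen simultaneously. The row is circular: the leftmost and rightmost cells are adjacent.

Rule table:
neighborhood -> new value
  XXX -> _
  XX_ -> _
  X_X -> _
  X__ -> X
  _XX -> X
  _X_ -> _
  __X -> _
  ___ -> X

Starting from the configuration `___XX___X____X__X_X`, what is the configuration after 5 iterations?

iteration 1: XX_X_XX__XXX__X____
iteration 2: X____X_X_X__X__XXX_
iteration 3: _XXX______X__X_X___
iteration 4: _X__XXXXX__X____XXX
iteration 5: __X_X____X__XXX_X__

__X_X____X__XXX_X__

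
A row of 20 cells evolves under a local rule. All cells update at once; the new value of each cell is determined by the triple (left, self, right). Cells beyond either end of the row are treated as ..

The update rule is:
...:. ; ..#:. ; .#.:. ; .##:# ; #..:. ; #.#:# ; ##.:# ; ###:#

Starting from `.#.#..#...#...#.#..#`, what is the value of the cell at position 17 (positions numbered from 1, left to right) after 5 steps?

.

..#............#....
....................
....................  (fixed point — unchanged through step 5)
position 17 holds .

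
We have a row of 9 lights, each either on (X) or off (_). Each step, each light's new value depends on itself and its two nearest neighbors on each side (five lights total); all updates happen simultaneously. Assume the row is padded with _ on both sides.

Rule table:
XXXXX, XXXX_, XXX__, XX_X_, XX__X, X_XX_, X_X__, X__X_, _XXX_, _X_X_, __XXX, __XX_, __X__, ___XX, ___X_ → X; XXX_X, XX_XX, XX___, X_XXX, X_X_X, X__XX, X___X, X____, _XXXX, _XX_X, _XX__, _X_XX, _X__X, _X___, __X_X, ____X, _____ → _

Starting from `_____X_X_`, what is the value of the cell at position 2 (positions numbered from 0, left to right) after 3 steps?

____X_XX_
___X__X__
__XX_XX__
position 2 holds X

X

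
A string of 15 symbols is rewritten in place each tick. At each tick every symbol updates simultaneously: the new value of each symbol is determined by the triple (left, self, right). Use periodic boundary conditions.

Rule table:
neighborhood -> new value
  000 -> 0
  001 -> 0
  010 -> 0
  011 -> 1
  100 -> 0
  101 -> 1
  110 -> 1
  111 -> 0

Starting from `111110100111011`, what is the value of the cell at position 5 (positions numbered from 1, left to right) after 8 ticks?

1

000011000101110
000011000011010
000011000011100
000011000010100
000011000001000
000011000000000
000011000000000  (fixed point — unchanged through tick 8)
position 5 holds 1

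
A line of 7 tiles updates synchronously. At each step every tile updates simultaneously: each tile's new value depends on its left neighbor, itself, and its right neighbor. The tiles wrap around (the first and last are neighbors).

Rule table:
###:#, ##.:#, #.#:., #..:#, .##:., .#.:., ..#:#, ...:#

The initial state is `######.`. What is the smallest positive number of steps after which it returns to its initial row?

.#####.
#.#####
#..####
###.###
###..##
#####.#
#####..
.######
..#####
##.####
##..###
####.##
####..#
######.

14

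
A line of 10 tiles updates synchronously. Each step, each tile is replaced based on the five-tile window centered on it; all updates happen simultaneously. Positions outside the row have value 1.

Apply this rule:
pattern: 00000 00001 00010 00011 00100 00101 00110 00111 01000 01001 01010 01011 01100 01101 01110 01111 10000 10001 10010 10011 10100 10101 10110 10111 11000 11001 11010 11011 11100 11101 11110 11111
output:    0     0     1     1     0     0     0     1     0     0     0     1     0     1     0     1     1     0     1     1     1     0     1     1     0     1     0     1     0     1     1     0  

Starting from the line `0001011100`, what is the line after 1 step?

0010110011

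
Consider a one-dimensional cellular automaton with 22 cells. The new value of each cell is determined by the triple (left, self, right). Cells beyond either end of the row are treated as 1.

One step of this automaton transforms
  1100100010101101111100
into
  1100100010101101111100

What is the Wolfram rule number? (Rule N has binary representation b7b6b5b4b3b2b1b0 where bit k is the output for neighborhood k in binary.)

204

position 0: 111 → 1  (bit 7 = 1)
position 1: 110 → 1  (bit 6 = 1)
position 9: 101 → 0  (bit 5 = 0)
position 2: 100 → 0  (bit 4 = 0)
position 12: 011 → 1  (bit 3 = 1)
position 4: 010 → 1  (bit 2 = 1)
position 3: 001 → 0  (bit 1 = 0)
position 6: 000 → 0  (bit 0 = 0)
bits b7..b0 = 11001100 = 204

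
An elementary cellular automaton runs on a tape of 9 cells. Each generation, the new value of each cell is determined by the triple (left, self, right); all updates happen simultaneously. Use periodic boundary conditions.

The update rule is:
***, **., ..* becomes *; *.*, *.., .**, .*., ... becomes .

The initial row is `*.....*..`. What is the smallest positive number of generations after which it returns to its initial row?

.....*..*
....*..*.
...*..*..
..*..*...
.*..*....
*..*.....
..*.....*
.*.....*.
*.....*..

9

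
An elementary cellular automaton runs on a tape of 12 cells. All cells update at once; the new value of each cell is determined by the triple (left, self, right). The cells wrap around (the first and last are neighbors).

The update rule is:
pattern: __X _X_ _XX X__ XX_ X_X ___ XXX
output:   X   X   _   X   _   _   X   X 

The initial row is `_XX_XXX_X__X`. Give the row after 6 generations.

XXX__XXX_XX_

generation 1: _____X__XXXX
generation 2: XXXXXXXX_XX_
generation 3: _XXXXXX_____
generation 4: X_XXXX_XXXXX
generation 5: ___XX___XXXX
generation 6: XXX__XXX_XX_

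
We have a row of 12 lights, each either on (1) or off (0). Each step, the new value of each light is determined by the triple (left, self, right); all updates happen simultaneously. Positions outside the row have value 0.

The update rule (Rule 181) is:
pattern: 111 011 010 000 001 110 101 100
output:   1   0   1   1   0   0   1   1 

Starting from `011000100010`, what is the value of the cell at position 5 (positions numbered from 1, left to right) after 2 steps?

0

000110111011
110001010100
position 5 holds 0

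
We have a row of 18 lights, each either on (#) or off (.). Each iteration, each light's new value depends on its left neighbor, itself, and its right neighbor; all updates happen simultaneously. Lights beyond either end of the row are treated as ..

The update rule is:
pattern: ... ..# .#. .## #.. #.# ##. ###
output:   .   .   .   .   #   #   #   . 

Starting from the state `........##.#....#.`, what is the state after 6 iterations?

.........##.#....#
..........##.#....
...........##.#...
............##.#..
.............##.#.
..............##.#

..............##.#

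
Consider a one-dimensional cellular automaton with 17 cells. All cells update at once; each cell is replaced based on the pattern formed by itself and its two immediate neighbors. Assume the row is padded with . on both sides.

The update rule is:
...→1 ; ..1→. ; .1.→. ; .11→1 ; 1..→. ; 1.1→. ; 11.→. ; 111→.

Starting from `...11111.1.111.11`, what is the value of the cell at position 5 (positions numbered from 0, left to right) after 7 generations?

.

11.1.......1...1.
1....11111...1...
..11.1.....1...11
1.1....111...1.1.
....11.1...1.....
111.1....1...1111
1.....11...1.1...
position 5 holds .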